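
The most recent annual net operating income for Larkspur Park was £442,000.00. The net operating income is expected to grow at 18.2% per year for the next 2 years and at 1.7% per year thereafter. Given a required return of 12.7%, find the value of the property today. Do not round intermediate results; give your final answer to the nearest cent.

D_1 = 522444.00000
D_2 = 617528.80800
Terminal value at year 2: TV = D_2×(1+g_2)/(r−g_2) = 628026.79774/0.11 = 5709334.52487
P_0 = D_1/(1+r)^1 + D_2/(1+r)^2 + TV/(1+r)^2
    = 463570.54126 + 486193.77087 + 4495082.40885 = 5444846.72098

£5444846.72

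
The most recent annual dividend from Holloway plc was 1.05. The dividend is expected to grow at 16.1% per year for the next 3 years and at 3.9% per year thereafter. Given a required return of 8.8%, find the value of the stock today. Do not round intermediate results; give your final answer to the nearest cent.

D_1 = 1.21905
D_2 = 1.41532
D_3 = 1.64318
Terminal value at year 3: TV = D_3×(1+g_2)/(r−g_2) = 1.70727/0.049 = 34.84219
P_0 = D_1/(1+r)^1 + D_2/(1+r)^2 + D_3/(1+r)^3 + TV/(1+r)^3
    = 1.12045 + 1.19563 + 1.27585 + 27.05321 = 30.64513

30.65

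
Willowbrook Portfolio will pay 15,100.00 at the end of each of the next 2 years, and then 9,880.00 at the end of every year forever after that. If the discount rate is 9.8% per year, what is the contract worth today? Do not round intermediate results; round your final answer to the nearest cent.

PV of 2-year annuity: 15,100.00 × [1 − (1+0.098)^−2] / 0.098 = 26277.11919
Perpetuity value at year 2: 9,880.00 / 0.098 = 100816.32653
PV of perpetuity: 100816.32653 / (1+0.098)^2 = 83623.08563
Total PV = 26277.11919 + 83623.08563 = 109900.20482

109900.20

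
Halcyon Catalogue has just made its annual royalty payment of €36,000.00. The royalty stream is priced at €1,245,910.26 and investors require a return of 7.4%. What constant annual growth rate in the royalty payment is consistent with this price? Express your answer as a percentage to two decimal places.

4.38%

P = D₀(1+g)/(r−g) ⇒ P(r−g) = D₀(1+g) ⇒ g(P+D₀) = P·r − D₀
g = (P·r − D₀)/(P + D₀) = (€1,245,910.26×0.074 − €36,000.00) / (€1,245,910.26 + €36,000.00) = 0.043839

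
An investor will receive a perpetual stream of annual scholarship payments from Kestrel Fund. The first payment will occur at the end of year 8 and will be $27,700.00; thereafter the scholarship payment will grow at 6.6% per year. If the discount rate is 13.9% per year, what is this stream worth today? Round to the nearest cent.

Value at end of year 7: C₁ / (r − g) = $27,700.00 / (0.139 − 0.066) = $379,452.0548
Discount to today: PV = $379,452.0548 / (1 + 0.139)^7 = $379,452.0548 / 2.486944 = $152,577.62

$152577.62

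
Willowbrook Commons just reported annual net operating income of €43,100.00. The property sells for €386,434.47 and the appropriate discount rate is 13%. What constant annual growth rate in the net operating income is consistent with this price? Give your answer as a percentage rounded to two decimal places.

1.66%

P = D₀(1+g)/(r−g) ⇒ P(r−g) = D₀(1+g) ⇒ g(P+D₀) = P·r − D₀
g = (P·r − D₀)/(P + D₀) = (€386,434.47×0.13 − €43,100.00) / (€386,434.47 + €43,100.00) = 0.016614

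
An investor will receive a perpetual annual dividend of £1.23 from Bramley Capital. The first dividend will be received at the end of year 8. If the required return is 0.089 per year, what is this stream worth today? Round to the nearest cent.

Value at end of year 7: C / r = £1.23 / 0.089 = £13.8202
Discount to today: PV = £13.8202 / (1 + 0.089)^7 = £13.8202 / 1.816332 = £7.61

£7.61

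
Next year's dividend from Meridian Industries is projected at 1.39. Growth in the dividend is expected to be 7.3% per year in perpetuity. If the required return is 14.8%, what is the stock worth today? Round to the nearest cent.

Growing perpetuity: P = D₁ / (r − g) = 1.3900 / (0.148 − 0.073) = 18.53

18.53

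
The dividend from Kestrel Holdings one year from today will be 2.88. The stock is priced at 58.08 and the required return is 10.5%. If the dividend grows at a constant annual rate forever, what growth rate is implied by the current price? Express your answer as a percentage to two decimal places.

P = D₁/(r−g) ⇒ g = r − D₁/P = 0.105 − 2.88/58.08 = 0.055413

5.54%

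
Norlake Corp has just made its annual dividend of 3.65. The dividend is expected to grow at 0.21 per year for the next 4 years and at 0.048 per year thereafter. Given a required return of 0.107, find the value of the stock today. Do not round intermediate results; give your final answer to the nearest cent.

110.87

D_1 = 4.41650
D_2 = 5.34396
D_3 = 6.46620
D_4 = 7.82410
Terminal value at year 4: TV = D_4×(1+g_2)/(r−g_2) = 8.19966/0.059 = 138.97722
P_0 = D_1/(1+r)^1 + D_2/(1+r)^2 + D_3/(1+r)^3 + D_4/(1+r)^4 + TV/(1+r)^4
    = 3.98961 + 4.36082 + 4.76657 + 5.21007 + 92.54504 = 110.87212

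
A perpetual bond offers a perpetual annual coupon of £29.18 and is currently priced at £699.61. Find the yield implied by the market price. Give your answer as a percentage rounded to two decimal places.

P = C/r ⇒ r = C/P = £29.18/£699.61 = 0.041709

4.17%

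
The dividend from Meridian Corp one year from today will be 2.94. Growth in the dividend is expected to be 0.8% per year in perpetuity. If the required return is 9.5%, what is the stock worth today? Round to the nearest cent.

Growing perpetuity: P = D₁ / (r − g) = 2.9400 / (0.095 − 0.008) = 33.79

33.79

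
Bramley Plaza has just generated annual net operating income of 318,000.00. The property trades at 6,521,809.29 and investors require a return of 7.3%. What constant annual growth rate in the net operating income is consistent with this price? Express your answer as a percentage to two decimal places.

2.31%

P = D₀(1+g)/(r−g) ⇒ P(r−g) = D₀(1+g) ⇒ g(P+D₀) = P·r − D₀
g = (P·r − D₀)/(P + D₀) = (6,521,809.29×0.073 − 318,000.00) / (6,521,809.29 + 318,000.00) = 0.023114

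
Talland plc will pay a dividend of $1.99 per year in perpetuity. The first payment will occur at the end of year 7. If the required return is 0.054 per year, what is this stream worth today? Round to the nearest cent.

Value at end of year 6: C / r = $1.99 / 0.054 = $36.8519
Discount to today: PV = $36.8519 / (1 + 0.054)^6 = $36.8519 / 1.371020 = $26.88

$26.88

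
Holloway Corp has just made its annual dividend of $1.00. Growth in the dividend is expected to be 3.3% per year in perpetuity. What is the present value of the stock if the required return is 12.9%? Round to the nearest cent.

D₁ = D₀ × (1 + g) = $1.00 × 1.033 = $1.0330
Growing perpetuity: P = D₁ / (r − g) = $1.0330 / (0.129 − 0.033) = $10.76

$10.76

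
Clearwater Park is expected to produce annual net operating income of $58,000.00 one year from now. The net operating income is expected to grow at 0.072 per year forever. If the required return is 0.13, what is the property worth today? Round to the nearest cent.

$1000000.00

Growing perpetuity: P = D₁ / (r − g) = $58,000.0000 / (0.13 − 0.072) = $1,000,000.00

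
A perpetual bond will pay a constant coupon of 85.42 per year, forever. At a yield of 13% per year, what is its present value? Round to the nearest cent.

Level perpetuity: PV = C / r = 85.42 / 0.13 = 657.08

657.08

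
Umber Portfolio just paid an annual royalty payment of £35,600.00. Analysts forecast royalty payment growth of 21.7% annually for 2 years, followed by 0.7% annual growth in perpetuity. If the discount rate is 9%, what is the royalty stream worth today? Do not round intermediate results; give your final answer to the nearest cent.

£622557.31

D_1 = 43325.20000
D_2 = 52726.76840
Terminal value at year 2: TV = D_2×(1+g_2)/(r−g_2) = 53095.85578/0.083 = 639709.10577
P_0 = D_1/(1+r)^1 + D_2/(1+r)^2 + TV/(1+r)^2
    = 39747.88991 + 44379.06607 + 538430.35584 = 622557.31182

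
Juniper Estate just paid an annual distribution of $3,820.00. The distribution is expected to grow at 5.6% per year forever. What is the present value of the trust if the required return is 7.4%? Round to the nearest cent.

$224106.67

D₁ = D₀ × (1 + g) = $3,820.00 × 1.056 = $4,033.9200
Growing perpetuity: P = D₁ / (r − g) = $4,033.9200 / (0.074 − 0.056) = $224,106.67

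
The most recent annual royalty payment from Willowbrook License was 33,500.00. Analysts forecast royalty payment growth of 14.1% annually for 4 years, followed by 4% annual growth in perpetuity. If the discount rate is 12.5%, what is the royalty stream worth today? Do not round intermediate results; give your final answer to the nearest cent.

D_1 = 38223.50000
D_2 = 43613.01350
D_3 = 49762.44840
D_4 = 56778.95363
Terminal value at year 4: TV = D_4×(1+g_2)/(r−g_2) = 59050.11177/0.085 = 694707.19734
P_0 = D_1/(1+r)^1 + D_2/(1+r)^2 + D_3/(1+r)^3 + D_4/(1+r)^4 + TV/(1+r)^4
    = 33976.44444 + 34459.66499 + 34949.75800 + 35446.82123 + 433702.28323 = 572534.97189

572534.97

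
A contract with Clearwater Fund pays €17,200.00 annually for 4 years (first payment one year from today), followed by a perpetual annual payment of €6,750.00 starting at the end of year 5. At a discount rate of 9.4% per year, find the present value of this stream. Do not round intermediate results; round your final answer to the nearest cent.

€105368.46

PV of 4-year annuity: €17,200.00 × [1 − (1+0.094)^−4] / 0.094 = 55237.43113
Perpetuity value at year 4: €6,750.00 / 0.094 = 71808.51064
PV of perpetuity: 71808.51064 / (1+0.094)^4 = 50131.03040
Total PV = 55237.43113 + 50131.03040 = 105368.46153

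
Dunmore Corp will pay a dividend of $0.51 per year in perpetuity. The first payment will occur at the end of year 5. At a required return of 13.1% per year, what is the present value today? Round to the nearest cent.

$2.38

Value at end of year 4: C / r = $0.51 / 0.131 = $3.8931
Discount to today: PV = $3.8931 / (1 + 0.131)^4 = $3.8931 / 1.636253 = $2.38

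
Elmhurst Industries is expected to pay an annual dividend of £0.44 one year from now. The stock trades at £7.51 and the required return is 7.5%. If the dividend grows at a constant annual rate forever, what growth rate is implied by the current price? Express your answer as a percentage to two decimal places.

P = D₁/(r−g) ⇒ g = r − D₁/P = 0.075 − £0.44/£7.51 = 0.016411

1.64%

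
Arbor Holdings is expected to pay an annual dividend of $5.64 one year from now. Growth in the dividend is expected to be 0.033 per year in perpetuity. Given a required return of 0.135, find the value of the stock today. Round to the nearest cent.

$55.29

Growing perpetuity: P = D₁ / (r − g) = $5.6400 / (0.135 − 0.033) = $55.29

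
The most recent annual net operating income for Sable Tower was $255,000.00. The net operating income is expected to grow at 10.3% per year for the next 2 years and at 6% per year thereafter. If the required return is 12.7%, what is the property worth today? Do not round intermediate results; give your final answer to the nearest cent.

D_1 = 281265.00000
D_2 = 310235.29500
Terminal value at year 2: TV = D_2×(1+g_2)/(r−g_2) = 328849.41270/0.067 = 4908200.18955
P_0 = D_1/(1+r)^1 + D_2/(1+r)^2 + TV/(1+r)^2
    = 249569.65395 + 244254.94969 + 3864332.03994 = 4358156.64358

$4358156.64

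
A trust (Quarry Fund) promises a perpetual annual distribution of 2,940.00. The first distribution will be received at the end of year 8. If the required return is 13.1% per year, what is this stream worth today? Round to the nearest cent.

9480.64

Value at end of year 7: C / r = 2,940.00 / 0.131 = 22,442.7481
Discount to today: PV = 22,442.7481 / (1 + 0.131)^7 = 22,442.7481 / 2.367218 = 9,480.64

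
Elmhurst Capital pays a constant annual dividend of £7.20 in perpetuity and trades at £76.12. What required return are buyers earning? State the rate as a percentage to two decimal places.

P = C/r ⇒ r = C/P = £7.20/£76.12 = 0.094587

9.46%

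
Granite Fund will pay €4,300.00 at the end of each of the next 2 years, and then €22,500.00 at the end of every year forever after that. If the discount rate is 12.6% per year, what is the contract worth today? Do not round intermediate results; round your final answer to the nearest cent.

PV of 2-year annuity: €4,300.00 × [1 − (1+0.126)^−2] / 0.126 = 7210.32656
Perpetuity value at year 2: €22,500.00 / 0.126 = 178571.42857
PV of perpetuity: 178571.42857 / (1+0.126)^2 = 140842.97563
Total PV = 7210.32656 + 140842.97563 = 148053.30219

€148053.30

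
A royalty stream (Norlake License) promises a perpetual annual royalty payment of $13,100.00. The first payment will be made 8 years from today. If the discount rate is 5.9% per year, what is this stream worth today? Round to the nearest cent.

$148644.06

Value at end of year 7: C / r = $13,100.00 / 0.059 = $222,033.8983
Discount to today: PV = $222,033.8983 / (1 + 0.059)^7 = $222,033.8983 / 1.493729 = $148,644.06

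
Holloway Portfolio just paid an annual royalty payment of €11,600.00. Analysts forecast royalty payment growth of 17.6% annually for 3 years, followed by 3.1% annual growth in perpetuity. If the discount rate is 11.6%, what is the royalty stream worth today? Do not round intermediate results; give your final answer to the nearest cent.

€203314.73

D_1 = 13641.60000
D_2 = 16042.52160
D_3 = 18866.00540
Terminal value at year 3: TV = D_3×(1+g_2)/(r−g_2) = 19450.85157/0.085 = 228833.54787
P_0 = D_1/(1+r)^1 + D_2/(1+r)^2 + D_3/(1+r)^3 + TV/(1+r)^3
    = 12223.65591 + 12880.84172 + 13573.36009 + 164636.87353 = 203314.73125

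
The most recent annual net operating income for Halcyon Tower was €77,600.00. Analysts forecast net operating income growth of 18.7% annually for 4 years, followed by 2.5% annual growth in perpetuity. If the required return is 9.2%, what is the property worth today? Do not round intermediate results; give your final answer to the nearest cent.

D_1 = 92111.20000
D_2 = 109335.99440
D_3 = 129781.82535
D_4 = 154051.02669
Terminal value at year 4: TV = D_4×(1+g_2)/(r−g_2) = 157902.30236/0.067 = 2356750.78151
P_0 = D_1/(1+r)^1 + D_2/(1+r)^2 + D_3/(1+r)^3 + D_4/(1+r)^4 + TV/(1+r)^4
    = 84350.91575 + 91689.13644 + 99665.75546 + 108336.31111 + 1657383.86392 = 2041425.98268

€2041425.98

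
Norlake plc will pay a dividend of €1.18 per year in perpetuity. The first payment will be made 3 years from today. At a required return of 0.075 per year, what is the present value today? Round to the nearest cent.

Value at end of year 2: C / r = €1.18 / 0.075 = €15.7333
Discount to today: PV = €15.7333 / (1 + 0.075)^2 = €15.7333 / 1.155625 = €13.61

€13.61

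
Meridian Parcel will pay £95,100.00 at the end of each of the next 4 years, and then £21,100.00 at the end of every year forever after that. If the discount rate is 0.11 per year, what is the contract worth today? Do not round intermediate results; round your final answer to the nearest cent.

£421399.16

PV of 4-year annuity: £95,100.00 × [1 − (1+0.11)^−4] / 0.11 = 295042.58508
Perpetuity value at year 4: £21,100.00 / 0.11 = 191818.18182
PV of perpetuity: 191818.18182 / (1+0.11)^4 = 126356.57777
Total PV = 295042.58508 + 126356.57777 = 421399.16285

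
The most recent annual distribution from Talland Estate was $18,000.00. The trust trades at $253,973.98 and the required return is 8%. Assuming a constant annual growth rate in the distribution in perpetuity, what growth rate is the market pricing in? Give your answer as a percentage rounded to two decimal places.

0.85%

P = D₀(1+g)/(r−g) ⇒ P(r−g) = D₀(1+g) ⇒ g(P+D₀) = P·r − D₀
g = (P·r − D₀)/(P + D₀) = ($253,973.98×0.08 − $18,000.00) / ($253,973.98 + $18,000.00) = 0.008523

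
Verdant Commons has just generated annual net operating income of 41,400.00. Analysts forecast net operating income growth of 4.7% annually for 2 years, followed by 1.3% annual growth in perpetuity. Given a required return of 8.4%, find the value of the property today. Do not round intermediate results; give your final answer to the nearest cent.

D_1 = 43345.80000
D_2 = 45383.05260
Terminal value at year 2: TV = D_2×(1+g_2)/(r−g_2) = 45973.03228/0.071 = 647507.49695
P_0 = D_1/(1+r)^1 + D_2/(1+r)^2 + TV/(1+r)^2
    = 39986.90037 + 38622.03384 + 551043.94765 = 629652.88187

629652.88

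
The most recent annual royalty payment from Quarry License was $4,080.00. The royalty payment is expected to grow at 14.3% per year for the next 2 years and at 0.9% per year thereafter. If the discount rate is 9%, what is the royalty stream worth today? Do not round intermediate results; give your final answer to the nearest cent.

$64651.16

D_1 = 4663.44000
D_2 = 5330.31192
Terminal value at year 2: TV = D_2×(1+g_2)/(r−g_2) = 5378.28473/0.081 = 66398.57688
P_0 = D_1/(1+r)^1 + D_2/(1+r)^2 + TV/(1+r)^2
    = 4278.38532 + 4486.41690 + 55886.35374 = 64651.15596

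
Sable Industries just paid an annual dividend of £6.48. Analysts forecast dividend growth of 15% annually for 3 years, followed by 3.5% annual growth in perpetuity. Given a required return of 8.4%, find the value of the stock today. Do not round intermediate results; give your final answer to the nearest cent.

D_1 = 7.45200
D_2 = 8.56980
D_3 = 9.85527
Terminal value at year 3: TV = D_3×(1+g_2)/(r−g_2) = 10.20020/0.049 = 208.16744
P_0 = D_1/(1+r)^1 + D_2/(1+r)^2 + D_3/(1+r)^3 + TV/(1+r)^3
    = 6.87454 + 7.29310 + 7.73714 + 163.42743 = 185.33221

£185.33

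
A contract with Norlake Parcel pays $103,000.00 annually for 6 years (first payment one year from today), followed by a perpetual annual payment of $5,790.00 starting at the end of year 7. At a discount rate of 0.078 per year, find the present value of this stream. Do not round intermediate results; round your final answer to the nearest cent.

PV of 6-year annuity: $103,000.00 × [1 − (1+0.078)^−6] / 0.078 = 479059.44508
Perpetuity value at year 6: $5,790.00 / 0.078 = 74230.76923
PV of perpetuity: 74230.76923 / (1+0.078)^6 = 47301.11693
Total PV = 479059.44508 + 47301.11693 = 526360.56201

$526360.56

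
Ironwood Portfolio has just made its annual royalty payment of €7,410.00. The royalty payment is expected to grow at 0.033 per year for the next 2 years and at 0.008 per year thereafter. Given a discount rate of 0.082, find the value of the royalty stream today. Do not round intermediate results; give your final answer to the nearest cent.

D_1 = 7654.53000
D_2 = 7907.12949
Terminal value at year 2: TV = D_2×(1+g_2)/(r−g_2) = 7970.38653/0.074 = 107707.92603
P_0 = D_1/(1+r)^1 + D_2/(1+r)^2 + TV/(1+r)^2
    = 7074.42699 + 6754.05090 + 92001.12582 = 105829.60371

€105829.60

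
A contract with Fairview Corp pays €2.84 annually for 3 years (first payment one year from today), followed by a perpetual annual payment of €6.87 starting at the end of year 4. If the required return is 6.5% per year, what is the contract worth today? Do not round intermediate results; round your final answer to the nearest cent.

PV of 3-year annuity: €2.84 × [1 − (1+0.065)^−3] / 0.065 = 7.52167
Perpetuity value at year 3: €6.87 / 0.065 = 105.69231
PV of perpetuity: 105.69231 / (1+0.065)^3 = 87.49728
Total PV = 7.52167 + 87.49728 = 95.01895

€95.02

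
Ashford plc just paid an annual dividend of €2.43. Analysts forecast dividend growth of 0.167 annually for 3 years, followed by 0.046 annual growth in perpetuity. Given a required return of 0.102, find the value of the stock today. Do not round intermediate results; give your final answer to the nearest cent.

€62.09

D_1 = 2.83581
D_2 = 3.30939
D_3 = 3.86206
Terminal value at year 3: TV = D_3×(1+g_2)/(r−g_2) = 4.03971/0.056 = 72.13773
P_0 = D_1/(1+r)^1 + D_2/(1+r)^2 + D_3/(1+r)^3 + TV/(1+r)^3
    = 2.57333 + 2.72511 + 2.88585 + 53.90359 = 62.08789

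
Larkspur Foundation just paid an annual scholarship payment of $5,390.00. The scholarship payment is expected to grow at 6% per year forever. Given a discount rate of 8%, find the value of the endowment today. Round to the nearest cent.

$285670.00

D₁ = D₀ × (1 + g) = $5,390.00 × 1.06 = $5,713.4000
Growing perpetuity: P = D₁ / (r − g) = $5,713.4000 / (0.08 − 0.06) = $285,670.00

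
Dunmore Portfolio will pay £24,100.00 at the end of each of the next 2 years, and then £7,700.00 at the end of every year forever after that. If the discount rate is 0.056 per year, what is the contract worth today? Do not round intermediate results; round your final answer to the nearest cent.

PV of 2-year annuity: £24,100.00 × [1 − (1+0.056)^−2] / 0.056 = 44433.68343
Perpetuity value at year 2: £7,700.00 / 0.056 = 137500.00000
PV of perpetuity: 137500.00000 / (1+0.056)^2 = 123303.34596
Total PV = 44433.68343 + 123303.34596 = 167737.02938

£167737.03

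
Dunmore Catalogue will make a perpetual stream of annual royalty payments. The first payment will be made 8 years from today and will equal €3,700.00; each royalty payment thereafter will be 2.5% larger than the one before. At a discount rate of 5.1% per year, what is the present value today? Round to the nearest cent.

€100463.75

Value at end of year 7: C₁ / (r − g) = €3,700.00 / (0.051 − 0.025) = €142,307.6923
Discount to today: PV = €142,307.6923 / (1 + 0.051)^7 = €142,307.6923 / 1.416508 = €100,463.75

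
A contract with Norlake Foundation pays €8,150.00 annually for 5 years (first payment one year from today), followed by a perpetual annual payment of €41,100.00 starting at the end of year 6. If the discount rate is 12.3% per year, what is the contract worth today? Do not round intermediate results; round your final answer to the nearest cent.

€216246.44

PV of 5-year annuity: €8,150.00 × [1 − (1+0.123)^−5] / 0.123 = 29161.88762
Perpetuity value at year 5: €41,100.00 / 0.123 = 334146.34146
PV of perpetuity: 334146.34146 / (1+0.123)^5 = 187084.55236
Total PV = 29161.88762 + 187084.55236 = 216246.43998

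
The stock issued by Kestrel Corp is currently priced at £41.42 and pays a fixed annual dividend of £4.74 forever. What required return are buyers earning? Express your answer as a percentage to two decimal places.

11.44%

P = C/r ⇒ r = C/P = £4.74/£41.42 = 0.114437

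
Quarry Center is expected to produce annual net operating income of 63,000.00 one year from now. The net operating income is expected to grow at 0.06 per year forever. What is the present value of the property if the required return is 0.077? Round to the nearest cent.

3705882.35

Growing perpetuity: P = D₁ / (r − g) = 63,000.0000 / (0.077 − 0.06) = 3,705,882.35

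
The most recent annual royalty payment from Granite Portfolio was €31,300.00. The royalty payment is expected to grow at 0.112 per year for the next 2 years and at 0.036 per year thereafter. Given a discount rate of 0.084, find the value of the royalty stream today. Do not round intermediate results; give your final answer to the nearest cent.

€775955.10

D_1 = 34805.60000
D_2 = 38703.82720
Terminal value at year 2: TV = D_2×(1+g_2)/(r−g_2) = 40097.16498/0.048 = 835357.60373
P_0 = D_1/(1+r)^1 + D_2/(1+r)^2 + TV/(1+r)^2
    = 32108.48708 + 32937.85760 + 710908.75987 = 775955.10455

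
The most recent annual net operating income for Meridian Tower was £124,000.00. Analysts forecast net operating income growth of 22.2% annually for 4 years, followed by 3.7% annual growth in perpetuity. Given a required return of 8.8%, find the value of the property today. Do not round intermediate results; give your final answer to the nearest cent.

D_1 = 151528.00000
D_2 = 185167.21600
D_3 = 226274.33795
D_4 = 276507.24098
Terminal value at year 4: TV = D_4×(1+g_2)/(r−g_2) = 286738.00889/0.051 = 5622313.89987
P_0 = D_1/(1+r)^1 + D_2/(1+r)^2 + D_3/(1+r)^3 + D_4/(1+r)^4 + TV/(1+r)^4
    = 139272.05882 + 156425.05136 + 175690.63673 + 197329.00559 + 4012356.44709 = 4681073.19961

£4681073.20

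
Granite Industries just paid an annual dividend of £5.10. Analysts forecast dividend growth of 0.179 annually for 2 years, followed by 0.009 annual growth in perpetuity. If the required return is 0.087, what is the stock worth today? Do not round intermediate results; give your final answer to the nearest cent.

£89.14

D_1 = 6.01290
D_2 = 7.08921
Terminal value at year 2: TV = D_2×(1+g_2)/(r−g_2) = 7.15301/0.078 = 91.70528
P_0 = D_1/(1+r)^1 + D_2/(1+r)^2 + TV/(1+r)^2
    = 5.53165 + 5.99983 + 77.61314 = 89.14461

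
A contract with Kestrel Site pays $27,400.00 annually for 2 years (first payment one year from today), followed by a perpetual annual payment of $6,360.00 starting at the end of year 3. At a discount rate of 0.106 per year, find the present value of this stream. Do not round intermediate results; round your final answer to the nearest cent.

PV of 2-year annuity: $27,400.00 × [1 − (1+0.106)^−2] / 0.106 = 47173.56258
Perpetuity value at year 2: $6,360.00 / 0.106 = 60000.00000
PV of perpetuity: 60000.00000 / (1+0.106)^2 = 49050.22416
Total PV = 47173.56258 + 49050.22416 = 96223.78674

$96223.79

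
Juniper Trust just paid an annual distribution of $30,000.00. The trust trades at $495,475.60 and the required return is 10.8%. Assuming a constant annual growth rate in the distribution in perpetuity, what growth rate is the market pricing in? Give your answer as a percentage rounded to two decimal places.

4.47%

P = D₀(1+g)/(r−g) ⇒ P(r−g) = D₀(1+g) ⇒ g(P+D₀) = P·r − D₀
g = (P·r − D₀)/(P + D₀) = ($495,475.60×0.108 − $30,000.00) / ($495,475.60 + $30,000.00) = 0.044743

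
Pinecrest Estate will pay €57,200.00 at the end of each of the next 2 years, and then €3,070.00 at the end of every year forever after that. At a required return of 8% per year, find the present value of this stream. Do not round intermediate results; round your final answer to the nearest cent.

€134903.12

PV of 2-year annuity: €57,200.00 × [1 − (1+0.08)^−2] / 0.08 = 102002.74348
Perpetuity value at year 2: €3,070.00 / 0.08 = 38375.00000
PV of perpetuity: 38375.00000 / (1+0.08)^2 = 32900.37723
Total PV = 102002.74348 + 32900.37723 = 134903.12071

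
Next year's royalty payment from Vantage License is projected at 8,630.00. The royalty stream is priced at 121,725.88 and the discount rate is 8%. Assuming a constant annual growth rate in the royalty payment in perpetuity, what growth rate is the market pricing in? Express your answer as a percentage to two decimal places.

0.91%

P = D₁/(r−g) ⇒ g = r − D₁/P = 0.08 − 8,630.00/121,725.88 = 0.009103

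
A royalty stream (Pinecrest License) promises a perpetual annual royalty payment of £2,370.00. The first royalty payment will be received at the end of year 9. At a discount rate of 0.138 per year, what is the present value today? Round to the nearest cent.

Value at end of year 8: C / r = £2,370.00 / 0.138 = £17,173.9130
Discount to today: PV = £17,173.9130 / (1 + 0.138)^8 = £17,173.9130 / 2.812795 = £6,105.64

£6105.64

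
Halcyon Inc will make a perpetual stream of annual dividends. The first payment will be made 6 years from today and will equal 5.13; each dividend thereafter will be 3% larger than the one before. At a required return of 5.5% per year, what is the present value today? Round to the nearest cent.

157.01

Value at end of year 5: C₁ / (r − g) = 5.13 / (0.055 − 0.03) = 205.2000
Discount to today: PV = 205.2000 / (1 + 0.055)^5 = 205.2000 / 1.306960 = 157.01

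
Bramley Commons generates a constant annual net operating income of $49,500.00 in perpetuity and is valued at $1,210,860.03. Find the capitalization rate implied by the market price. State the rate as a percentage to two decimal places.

P = C/r ⇒ r = C/P = $49,500.00/$1,210,860.03 = 0.040880

4.09%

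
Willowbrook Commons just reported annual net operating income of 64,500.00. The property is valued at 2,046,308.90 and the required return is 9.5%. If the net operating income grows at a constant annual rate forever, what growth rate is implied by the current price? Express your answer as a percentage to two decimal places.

P = D₀(1+g)/(r−g) ⇒ P(r−g) = D₀(1+g) ⇒ g(P+D₀) = P·r − D₀
g = (P·r − D₀)/(P + D₀) = (2,046,308.90×0.095 − 64,500.00) / (2,046,308.90 + 64,500.00) = 0.061540

6.15%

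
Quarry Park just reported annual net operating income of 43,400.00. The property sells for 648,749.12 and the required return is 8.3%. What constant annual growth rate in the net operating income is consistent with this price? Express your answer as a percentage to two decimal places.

1.51%

P = D₀(1+g)/(r−g) ⇒ P(r−g) = D₀(1+g) ⇒ g(P+D₀) = P·r − D₀
g = (P·r − D₀)/(P + D₀) = (648,749.12×0.083 − 43,400.00) / (648,749.12 + 43,400.00) = 0.015092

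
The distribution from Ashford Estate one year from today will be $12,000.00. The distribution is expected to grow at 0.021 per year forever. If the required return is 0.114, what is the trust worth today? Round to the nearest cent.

Growing perpetuity: P = D₁ / (r − g) = $12,000.0000 / (0.114 − 0.021) = $129,032.26

$129032.26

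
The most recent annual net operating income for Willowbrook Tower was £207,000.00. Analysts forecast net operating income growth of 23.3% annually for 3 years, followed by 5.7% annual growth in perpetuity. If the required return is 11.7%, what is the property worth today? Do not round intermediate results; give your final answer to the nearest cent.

D_1 = 255231.00000
D_2 = 314699.82300
D_3 = 388024.88176
Terminal value at year 3: TV = D_3×(1+g_2)/(r−g_2) = 410142.30002/0.06 = 6835705.00032
P_0 = D_1/(1+r)^1 + D_2/(1+r)^2 + D_3/(1+r)^3 + TV/(1+r)^3
    = 228496.86661 + 252226.17415 + 278419.76072 + 4904828.11808 = 5663970.91956

£5663970.92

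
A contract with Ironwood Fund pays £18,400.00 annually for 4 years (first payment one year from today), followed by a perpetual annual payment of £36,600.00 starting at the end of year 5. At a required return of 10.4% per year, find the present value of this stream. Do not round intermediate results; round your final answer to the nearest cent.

£294727.54

PV of 4-year annuity: £18,400.00 × [1 − (1+0.104)^−4] / 0.104 = 57824.05632
Perpetuity value at year 4: £36,600.00 / 0.104 = 351923.07692
PV of perpetuity: 351923.07692 / (1+0.104)^4 = 236903.48664
Total PV = 57824.05632 + 236903.48664 = 294727.54296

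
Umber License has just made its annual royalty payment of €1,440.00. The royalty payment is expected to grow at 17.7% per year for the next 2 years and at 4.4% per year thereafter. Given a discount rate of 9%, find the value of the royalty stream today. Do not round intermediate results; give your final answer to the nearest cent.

€41341.01

D_1 = 1694.88000
D_2 = 1994.87376
Terminal value at year 2: TV = D_2×(1+g_2)/(r−g_2) = 2082.64821/0.046 = 45274.96099
P_0 = D_1/(1+r)^1 + D_2/(1+r)^2 + TV/(1+r)^2
    = 1554.93578 + 1679.04533 + 38107.02886 = 41341.00997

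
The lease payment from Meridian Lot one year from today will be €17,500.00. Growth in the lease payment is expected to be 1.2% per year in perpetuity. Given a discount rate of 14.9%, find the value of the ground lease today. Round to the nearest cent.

Growing perpetuity: P = D₁ / (r − g) = €17,500.0000 / (0.149 − 0.012) = €127,737.23

€127737.23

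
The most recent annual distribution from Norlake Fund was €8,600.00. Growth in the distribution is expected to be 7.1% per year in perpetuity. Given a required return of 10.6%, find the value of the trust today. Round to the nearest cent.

€263160.00

D₁ = D₀ × (1 + g) = €8,600.00 × 1.071 = €9,210.6000
Growing perpetuity: P = D₁ / (r − g) = €9,210.6000 / (0.106 − 0.071) = €263,160.00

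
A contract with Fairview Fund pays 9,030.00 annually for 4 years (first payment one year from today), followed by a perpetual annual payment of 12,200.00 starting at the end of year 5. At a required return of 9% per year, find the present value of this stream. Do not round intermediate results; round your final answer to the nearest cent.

PV of 4-year annuity: 9,030.00 × [1 − (1+0.09)^−4] / 0.09 = 29254.67049
Perpetuity value at year 4: 12,200.00 / 0.09 = 135555.55556
PV of perpetuity: 135555.55556 / (1+0.09)^4 = 96030.97306
Total PV = 29254.67049 + 96030.97306 = 125285.64355

125285.64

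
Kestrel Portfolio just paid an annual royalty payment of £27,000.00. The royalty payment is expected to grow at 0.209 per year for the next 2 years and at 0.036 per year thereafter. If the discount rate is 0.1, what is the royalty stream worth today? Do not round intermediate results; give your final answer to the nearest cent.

D_1 = 32643.00000
D_2 = 39465.38700
Terminal value at year 2: TV = D_2×(1+g_2)/(r−g_2) = 40886.14093/0.064 = 638845.95206
P_0 = D_1/(1+r)^1 + D_2/(1+r)^2 + TV/(1+r)^2
    = 29675.45455 + 32616.02231 + 527971.86121 = 590263.33807

£590263.34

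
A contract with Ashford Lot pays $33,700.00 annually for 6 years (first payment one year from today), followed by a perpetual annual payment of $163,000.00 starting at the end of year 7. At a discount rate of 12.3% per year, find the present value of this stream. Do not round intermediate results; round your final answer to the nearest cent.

$798084.60

PV of 6-year annuity: $33,700.00 × [1 − (1+0.123)^−6] / 0.123 = 137385.13871
Perpetuity value at year 6: $163,000.00 / 0.123 = 1325203.25203
PV of perpetuity: 1325203.25203 / (1+0.123)^6 = 660699.46539
Total PV = 137385.13871 + 660699.46539 = 798084.60410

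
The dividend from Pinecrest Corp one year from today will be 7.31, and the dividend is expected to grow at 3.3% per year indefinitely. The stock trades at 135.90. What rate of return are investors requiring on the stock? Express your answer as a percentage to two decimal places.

8.68%

P = D₁/(r − g) ⇒ r = D₁/P + g = 7.3100/135.90 + 0.033 = 0.053790 + 0.033 = 0.086790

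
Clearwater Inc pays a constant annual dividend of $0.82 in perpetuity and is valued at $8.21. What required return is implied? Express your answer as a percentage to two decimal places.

9.99%

P = C/r ⇒ r = C/P = $0.82/$8.21 = 0.099878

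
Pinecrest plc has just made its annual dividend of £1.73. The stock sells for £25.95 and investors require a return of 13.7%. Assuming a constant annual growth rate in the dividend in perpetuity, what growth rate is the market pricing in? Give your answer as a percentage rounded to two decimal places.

6.59%

P = D₀(1+g)/(r−g) ⇒ P(r−g) = D₀(1+g) ⇒ g(P+D₀) = P·r − D₀
g = (P·r − D₀)/(P + D₀) = (£25.95×0.137 − £1.73) / (£25.95 + £1.73) = 0.065937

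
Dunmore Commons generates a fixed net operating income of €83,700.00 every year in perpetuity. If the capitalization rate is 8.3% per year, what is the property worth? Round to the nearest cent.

€1008433.73

Level perpetuity: PV = C / r = €83,700.00 / 0.083 = €1,008,433.73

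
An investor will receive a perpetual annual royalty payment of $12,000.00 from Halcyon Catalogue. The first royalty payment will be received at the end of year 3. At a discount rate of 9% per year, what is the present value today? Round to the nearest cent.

Value at end of year 2: C / r = $12,000.00 / 0.09 = $133,333.3333
Discount to today: PV = $133,333.3333 / (1 + 0.09)^2 = $133,333.3333 / 1.188100 = $112,224.00

$112224.00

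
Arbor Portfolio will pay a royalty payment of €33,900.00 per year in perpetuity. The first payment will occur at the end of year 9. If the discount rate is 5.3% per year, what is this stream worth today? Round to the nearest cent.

€423152.45

Value at end of year 8: C / r = €33,900.00 / 0.053 = €639,622.6415
Discount to today: PV = €639,622.6415 / (1 + 0.053)^8 = €639,622.6415 / 1.511565 = €423,152.45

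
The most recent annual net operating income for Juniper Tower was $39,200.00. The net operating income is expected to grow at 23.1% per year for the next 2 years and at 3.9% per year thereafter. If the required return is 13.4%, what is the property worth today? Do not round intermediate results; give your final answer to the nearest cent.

$593951.50

D_1 = 48255.20000
D_2 = 59402.15120
Terminal value at year 2: TV = D_2×(1+g_2)/(r−g_2) = 61718.83510/0.095 = 649671.94839
P_0 = D_1/(1+r)^1 + D_2/(1+r)^2 + TV/(1+r)^2
    = 42553.08642 + 46192.98887 + 505205.42568 = 593951.50097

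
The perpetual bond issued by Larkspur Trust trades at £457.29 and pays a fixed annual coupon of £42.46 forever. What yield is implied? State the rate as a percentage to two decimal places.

P = C/r ⇒ r = C/P = £42.46/£457.29 = 0.092851

9.29%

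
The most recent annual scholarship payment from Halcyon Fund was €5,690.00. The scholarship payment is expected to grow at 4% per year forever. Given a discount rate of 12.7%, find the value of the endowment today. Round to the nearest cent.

€68018.39

D₁ = D₀ × (1 + g) = €5,690.00 × 1.04 = €5,917.6000
Growing perpetuity: P = D₁ / (r − g) = €5,917.6000 / (0.127 − 0.04) = €68,018.39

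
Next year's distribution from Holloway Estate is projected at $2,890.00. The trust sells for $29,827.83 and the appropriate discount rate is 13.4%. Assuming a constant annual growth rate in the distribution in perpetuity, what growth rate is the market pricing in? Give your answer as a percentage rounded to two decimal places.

3.71%

P = D₁/(r−g) ⇒ g = r − D₁/P = 0.134 − $2,890.00/$29,827.83 = 0.037111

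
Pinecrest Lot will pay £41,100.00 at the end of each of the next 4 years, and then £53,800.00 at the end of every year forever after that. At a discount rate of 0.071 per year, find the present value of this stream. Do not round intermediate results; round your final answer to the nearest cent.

PV of 4-year annuity: £41,100.00 × [1 − (1+0.071)^−4] / 0.071 = 138900.68109
Perpetuity value at year 4: £53,800.00 / 0.071 = 757746.47887
PV of perpetuity: 757746.47887 / (1+0.071)^4 = 575925.14937
Total PV = 138900.68109 + 575925.14937 = 714825.83046

£714825.83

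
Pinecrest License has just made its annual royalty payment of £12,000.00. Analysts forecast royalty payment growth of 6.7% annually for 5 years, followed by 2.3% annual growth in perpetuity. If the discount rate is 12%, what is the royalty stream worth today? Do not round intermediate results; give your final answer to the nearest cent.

D_1 = 12804.00000
D_2 = 13661.86800
D_3 = 14577.21316
D_4 = 15553.88644
D_5 = 16595.99683
Terminal value at year 5: TV = D_5×(1+g_2)/(r−g_2) = 16977.70476/0.097 = 175027.88408
P_0 = D_1/(1+r)^1 + D_2/(1+r)^2 + D_3/(1+r)^3 + D_4/(1+r)^4 + D_5/(1+r)^5 + TV/(1+r)^5
    = 11432.14286 + 10891.15753 + 10375.77239 + 9884.77602 + 9417.01430 + 99315.52193 = 151316.38502

£151316.39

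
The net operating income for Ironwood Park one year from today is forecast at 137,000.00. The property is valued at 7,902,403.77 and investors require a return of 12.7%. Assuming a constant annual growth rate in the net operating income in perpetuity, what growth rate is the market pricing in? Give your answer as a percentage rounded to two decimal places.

P = D₁/(r−g) ⇒ g = r − D₁/P = 0.127 − 137,000.00/7,902,403.77 = 0.109664

10.97%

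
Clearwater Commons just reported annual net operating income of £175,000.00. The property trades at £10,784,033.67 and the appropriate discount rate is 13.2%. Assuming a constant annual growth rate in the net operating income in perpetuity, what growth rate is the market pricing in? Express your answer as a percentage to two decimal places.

P = D₀(1+g)/(r−g) ⇒ P(r−g) = D₀(1+g) ⇒ g(P+D₀) = P·r − D₀
g = (P·r − D₀)/(P + D₀) = (£10,784,033.67×0.132 − £175,000.00) / (£10,784,033.67 + £175,000.00) = 0.113924

11.39%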